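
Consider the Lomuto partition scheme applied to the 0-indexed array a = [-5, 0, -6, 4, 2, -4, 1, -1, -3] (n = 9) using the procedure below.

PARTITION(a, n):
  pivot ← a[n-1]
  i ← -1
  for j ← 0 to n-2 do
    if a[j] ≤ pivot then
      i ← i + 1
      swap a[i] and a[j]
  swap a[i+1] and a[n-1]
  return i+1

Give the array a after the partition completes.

[-5, -6, -4, -3, 2, 0, 1, -1, 4]

pivot=-3, i=-1
j=0: -5≤-3, i=0, swap(0,0) ⇒ [-5, 0, -6, 4, 2, -4, 1, -1, -3]
j=1: 0>-3, skip
j=2: -6≤-3, i=1, swap(1,2) ⇒ [-5, -6, 0, 4, 2, -4, 1, -1, -3]
j=3: 4>-3, skip
j=4: 2>-3, skip
j=5: -4≤-3, i=2, swap(2,5) ⇒ [-5, -6, -4, 4, 2, 0, 1, -1, -3]
j=6: 1>-3, skip
j=7: -1>-3, skip
swap(3,8) ⇒ [-5, -6, -4, -3, 2, 0, 1, -1, 4]; return 3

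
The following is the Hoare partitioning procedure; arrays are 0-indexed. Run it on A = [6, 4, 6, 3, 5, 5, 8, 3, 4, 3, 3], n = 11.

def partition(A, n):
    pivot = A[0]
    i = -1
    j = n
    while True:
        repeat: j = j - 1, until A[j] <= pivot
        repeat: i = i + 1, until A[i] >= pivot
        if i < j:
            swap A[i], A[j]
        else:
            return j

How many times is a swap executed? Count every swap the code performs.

3

pivot = A[0] = 6; i = -1, j = 11
j→10 (A[10]=3≤6), i→0 (A[0]=6≥6); i<j, swap → [3, 4, 6, 3, 5, 5, 8, 3, 4, 3, 6]
j→9 (A[9]=3≤6), i→2 (A[2]=6≥6); i<j, swap → [3, 4, 3, 3, 5, 5, 8, 3, 4, 6, 6]
j→8 (A[8]=4≤6), i→6 (A[6]=8≥6); i<j, swap → [3, 4, 3, 3, 5, 5, 4, 3, 8, 6, 6]
j→7, i→8; i≥j, return j=7. A = [3, 4, 3, 3, 5, 5, 4, 3, 8, 6, 6]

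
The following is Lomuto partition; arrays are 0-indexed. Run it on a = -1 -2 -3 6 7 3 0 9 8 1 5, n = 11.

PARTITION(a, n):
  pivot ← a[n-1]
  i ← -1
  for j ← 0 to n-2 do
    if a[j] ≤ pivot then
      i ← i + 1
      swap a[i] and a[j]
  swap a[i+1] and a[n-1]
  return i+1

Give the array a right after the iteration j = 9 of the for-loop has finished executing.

-1 -2 -3 3 0 1 7 9 8 6 5

pivot = a[10] = 5; i = -1
j=0: a[0]=-1 ≤ 5 → i=0, swap a[0],a[0] (no change) → -1 -2 -3 6 7 3 0 9 8 1 5
j=1: a[1]=-2 ≤ 5 → i=1, swap a[1],a[1] (no change) → -1 -2 -3 6 7 3 0 9 8 1 5
j=2: a[2]=-3 ≤ 5 → i=2, swap a[2],a[2] (no change) → -1 -2 -3 6 7 3 0 9 8 1 5
j=3: a[3]=6 > 5 → no swap
j=4: a[4]=7 > 5 → no swap
j=5: a[5]=3 ≤ 5 → i=3, swap a[3],a[5] → -1 -2 -3 3 7 6 0 9 8 1 5
j=6: a[6]=0 ≤ 5 → i=4, swap a[4],a[6] → -1 -2 -3 3 0 6 7 9 8 1 5
j=7: a[7]=9 > 5 → no swap
j=8: a[8]=8 > 5 → no swap
j=9: a[9]=1 ≤ 5 → i=5, swap a[5],a[9] → -1 -2 -3 3 0 1 7 9 8 6 5
(after j=9) a = -1 -2 -3 3 0 1 7 9 8 6 5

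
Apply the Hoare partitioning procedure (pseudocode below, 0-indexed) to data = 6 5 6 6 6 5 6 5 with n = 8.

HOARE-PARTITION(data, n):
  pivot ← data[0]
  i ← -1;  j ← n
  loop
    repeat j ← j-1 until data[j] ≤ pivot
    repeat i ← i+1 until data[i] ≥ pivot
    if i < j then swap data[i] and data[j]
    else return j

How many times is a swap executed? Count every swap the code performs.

3

pivot=6
j stops at 7 (5), i stops at 0 (6); swap ⇒ 5 5 6 6 6 5 6 6
j stops at 6 (6), i stops at 2 (6); swap ⇒ 5 5 6 6 6 5 6 6
j stops at 5 (5), i stops at 3 (6); swap ⇒ 5 5 6 5 6 6 6 6
j stops at 4, i stops at 4; i≥j ⇒ return 4. data=5 5 6 5 6 6 6 6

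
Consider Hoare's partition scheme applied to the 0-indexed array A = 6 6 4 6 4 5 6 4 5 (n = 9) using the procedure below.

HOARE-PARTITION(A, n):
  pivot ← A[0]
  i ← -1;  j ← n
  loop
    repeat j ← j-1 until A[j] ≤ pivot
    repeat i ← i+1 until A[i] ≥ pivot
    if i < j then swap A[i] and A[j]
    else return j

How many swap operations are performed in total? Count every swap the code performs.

3

pivot = A[0] = 6; i = -1, j = 9
j→8 (A[8]=5≤6), i→0 (A[0]=6≥6); i<j, swap → 5 6 4 6 4 5 6 4 6
j→7 (A[7]=4≤6), i→1 (A[1]=6≥6); i<j, swap → 5 4 4 6 4 5 6 6 6
j→6 (A[6]=6≤6), i→3 (A[3]=6≥6); i<j, swap → 5 4 4 6 4 5 6 6 6
j→5, i→6; i≥j, return j=5. A = 5 4 4 6 4 5 6 6 6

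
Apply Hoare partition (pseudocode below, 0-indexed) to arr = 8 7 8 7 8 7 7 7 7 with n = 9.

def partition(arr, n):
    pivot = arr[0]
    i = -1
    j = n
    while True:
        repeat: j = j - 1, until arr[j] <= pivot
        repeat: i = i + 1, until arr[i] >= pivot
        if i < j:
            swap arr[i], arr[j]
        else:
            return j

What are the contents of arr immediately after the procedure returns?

7 7 7 7 7 7 8 8 8

pivot = arr[0] = 8; i = -1, j = 9
j→8 (arr[8]=7≤8), i→0 (arr[0]=8≥8); i<j, swap → 7 7 8 7 8 7 7 7 8
j→7 (arr[7]=7≤8), i→2 (arr[2]=8≥8); i<j, swap → 7 7 7 7 8 7 7 8 8
j→6 (arr[6]=7≤8), i→4 (arr[4]=8≥8); i<j, swap → 7 7 7 7 7 7 8 8 8
j→5, i→6; i≥j, return j=5. arr = 7 7 7 7 7 7 8 8 8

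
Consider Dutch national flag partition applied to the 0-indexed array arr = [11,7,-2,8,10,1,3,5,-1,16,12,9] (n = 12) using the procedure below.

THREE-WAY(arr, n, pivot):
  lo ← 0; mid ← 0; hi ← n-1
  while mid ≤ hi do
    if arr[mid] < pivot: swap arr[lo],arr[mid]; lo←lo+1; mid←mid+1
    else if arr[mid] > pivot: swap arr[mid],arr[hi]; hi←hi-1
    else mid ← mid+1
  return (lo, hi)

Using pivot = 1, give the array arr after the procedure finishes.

[-1,-2,1,10,8,3,5,7,16,12,9,11]

pivot = 1; lo=0, mid=0, hi=11
arr[mid]=11>1: swap arr[0],arr[11]; hi=10 → [9,7,-2,8,10,1,3,5,-1,16,12,11]
arr[mid]=9>1: swap arr[0],arr[10]; hi=9 → [12,7,-2,8,10,1,3,5,-1,16,9,11]
arr[mid]=12>1: swap arr[0],arr[9]; hi=8 → [16,7,-2,8,10,1,3,5,-1,12,9,11]
arr[mid]=16>1: swap arr[0],arr[8]; hi=7 → [-1,7,-2,8,10,1,3,5,16,12,9,11]
arr[mid]=-1<1: swap arr[0],arr[0]; lo=1,mid=1 → [-1,7,-2,8,10,1,3,5,16,12,9,11]
arr[mid]=7>1: swap arr[1],arr[7]; hi=6 → [-1,5,-2,8,10,1,3,7,16,12,9,11]
arr[mid]=5>1: swap arr[1],arr[6]; hi=5 → [-1,3,-2,8,10,1,5,7,16,12,9,11]
arr[mid]=3>1: swap arr[1],arr[5]; hi=4 → [-1,1,-2,8,10,3,5,7,16,12,9,11]
arr[mid]=1=1: mid=2
arr[mid]=-2<1: swap arr[1],arr[2]; lo=2,mid=3 → [-1,-2,1,8,10,3,5,7,16,12,9,11]
arr[mid]=8>1: swap arr[3],arr[4]; hi=3 → [-1,-2,1,10,8,3,5,7,16,12,9,11]
arr[mid]=10>1: swap arr[3],arr[3]; hi=2 → [-1,-2,1,10,8,3,5,7,16,12,9,11]
end: lo=2, hi=2; arr = [-1,-2,1,10,8,3,5,7,16,12,9,11]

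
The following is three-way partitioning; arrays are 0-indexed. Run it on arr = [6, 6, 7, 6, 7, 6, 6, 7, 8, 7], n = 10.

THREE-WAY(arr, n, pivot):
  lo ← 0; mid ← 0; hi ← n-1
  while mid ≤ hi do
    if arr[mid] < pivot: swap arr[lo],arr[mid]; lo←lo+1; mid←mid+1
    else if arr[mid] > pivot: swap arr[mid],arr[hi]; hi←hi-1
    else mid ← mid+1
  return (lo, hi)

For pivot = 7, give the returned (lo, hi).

(5, 8)

lo=0 mid=0 hi=9
6<7: swap(0,0), lo=1 mid=1 ⇒ [6, 6, 7, 6, 7, 6, 6, 7, 8, 7]
6<7: swap(1,1), lo=2 mid=2 ⇒ [6, 6, 7, 6, 7, 6, 6, 7, 8, 7]
7=7: mid=3
6<7: swap(2,3), lo=3 mid=4 ⇒ [6, 6, 6, 7, 7, 6, 6, 7, 8, 7]
7=7: mid=5
6<7: swap(3,5), lo=4 mid=6 ⇒ [6, 6, 6, 6, 7, 7, 6, 7, 8, 7]
6<7: swap(4,6), lo=5 mid=7 ⇒ [6, 6, 6, 6, 6, 7, 7, 7, 8, 7]
7=7: mid=8
8>7: swap(8,9), hi=8 ⇒ [6, 6, 6, 6, 6, 7, 7, 7, 7, 8]
7=7: mid=9
done. lo=5 hi=8; arr=[6, 6, 6, 6, 6, 7, 7, 7, 7, 8]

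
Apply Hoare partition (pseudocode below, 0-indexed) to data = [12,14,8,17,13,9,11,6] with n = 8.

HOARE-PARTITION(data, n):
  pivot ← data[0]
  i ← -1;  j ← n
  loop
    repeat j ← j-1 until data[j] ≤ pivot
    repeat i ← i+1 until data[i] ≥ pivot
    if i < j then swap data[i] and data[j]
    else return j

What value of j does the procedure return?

3

pivot = data[0] = 12; i = -1, j = 8
j→7 (data[7]=6≤12), i→0 (data[0]=12≥12); i<j, swap → [6,14,8,17,13,9,11,12]
j→6 (data[6]=11≤12), i→1 (data[1]=14≥12); i<j, swap → [6,11,8,17,13,9,14,12]
j→5 (data[5]=9≤12), i→3 (data[3]=17≥12); i<j, swap → [6,11,8,9,13,17,14,12]
j→3, i→4; i≥j, return j=3. data = [6,11,8,9,13,17,14,12]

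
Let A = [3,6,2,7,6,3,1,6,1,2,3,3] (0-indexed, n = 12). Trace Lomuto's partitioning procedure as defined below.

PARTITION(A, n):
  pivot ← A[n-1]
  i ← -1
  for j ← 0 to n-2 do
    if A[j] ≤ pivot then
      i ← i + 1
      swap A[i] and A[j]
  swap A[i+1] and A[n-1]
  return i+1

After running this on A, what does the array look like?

[3,2,3,1,1,2,3,3,6,6,7,6]

pivot=3, i=-1
j=0: 3≤3, i=0, swap(0,0) ⇒ [3,6,2,7,6,3,1,6,1,2,3,3]
j=1: 6>3, skip
j=2: 2≤3, i=1, swap(1,2) ⇒ [3,2,6,7,6,3,1,6,1,2,3,3]
j=3: 7>3, skip
j=4: 6>3, skip
j=5: 3≤3, i=2, swap(2,5) ⇒ [3,2,3,7,6,6,1,6,1,2,3,3]
j=6: 1≤3, i=3, swap(3,6) ⇒ [3,2,3,1,6,6,7,6,1,2,3,3]
j=7: 6>3, skip
j=8: 1≤3, i=4, swap(4,8) ⇒ [3,2,3,1,1,6,7,6,6,2,3,3]
j=9: 2≤3, i=5, swap(5,9) ⇒ [3,2,3,1,1,2,7,6,6,6,3,3]
j=10: 3≤3, i=6, swap(6,10) ⇒ [3,2,3,1,1,2,3,6,6,6,7,3]
swap(7,11) ⇒ [3,2,3,1,1,2,3,3,6,6,7,6]; return 7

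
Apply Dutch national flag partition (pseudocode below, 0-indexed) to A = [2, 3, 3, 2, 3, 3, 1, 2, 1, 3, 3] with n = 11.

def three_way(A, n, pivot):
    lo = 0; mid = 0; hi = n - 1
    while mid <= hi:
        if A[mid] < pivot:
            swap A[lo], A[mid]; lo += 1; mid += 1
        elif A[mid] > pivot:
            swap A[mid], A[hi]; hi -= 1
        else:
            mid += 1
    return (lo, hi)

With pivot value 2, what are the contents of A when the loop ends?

lo=0 mid=0 hi=10
2=2: mid=1
3>2: swap(1,10), hi=9 ⇒ [2, 3, 3, 2, 3, 3, 1, 2, 1, 3, 3]
3>2: swap(1,9), hi=8 ⇒ [2, 3, 3, 2, 3, 3, 1, 2, 1, 3, 3]
3>2: swap(1,8), hi=7 ⇒ [2, 1, 3, 2, 3, 3, 1, 2, 3, 3, 3]
1<2: swap(0,1), lo=1 mid=2 ⇒ [1, 2, 3, 2, 3, 3, 1, 2, 3, 3, 3]
3>2: swap(2,7), hi=6 ⇒ [1, 2, 2, 2, 3, 3, 1, 3, 3, 3, 3]
2=2: mid=3
2=2: mid=4
3>2: swap(4,6), hi=5 ⇒ [1, 2, 2, 2, 1, 3, 3, 3, 3, 3, 3]
1<2: swap(1,4), lo=2 mid=5 ⇒ [1, 1, 2, 2, 2, 3, 3, 3, 3, 3, 3]
3>2: swap(5,5), hi=4 ⇒ [1, 1, 2, 2, 2, 3, 3, 3, 3, 3, 3]
done. lo=2 hi=4; A=[1, 1, 2, 2, 2, 3, 3, 3, 3, 3, 3]

[1, 1, 2, 2, 2, 3, 3, 3, 3, 3, 3]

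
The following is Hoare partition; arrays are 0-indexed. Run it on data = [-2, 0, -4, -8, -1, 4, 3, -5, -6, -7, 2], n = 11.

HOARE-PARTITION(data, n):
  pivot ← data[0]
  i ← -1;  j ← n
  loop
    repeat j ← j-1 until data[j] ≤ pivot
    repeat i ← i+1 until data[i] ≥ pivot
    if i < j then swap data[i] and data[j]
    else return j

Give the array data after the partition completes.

[-7, -6, -4, -8, -5, 4, 3, -1, 0, -2, 2]

pivot=-2
j stops at 9 (-7), i stops at 0 (-2); swap ⇒ [-7, 0, -4, -8, -1, 4, 3, -5, -6, -2, 2]
j stops at 8 (-6), i stops at 1 (0); swap ⇒ [-7, -6, -4, -8, -1, 4, 3, -5, 0, -2, 2]
j stops at 7 (-5), i stops at 4 (-1); swap ⇒ [-7, -6, -4, -8, -5, 4, 3, -1, 0, -2, 2]
j stops at 4, i stops at 5; i≥j ⇒ return 4. data=[-7, -6, -4, -8, -5, 4, 3, -1, 0, -2, 2]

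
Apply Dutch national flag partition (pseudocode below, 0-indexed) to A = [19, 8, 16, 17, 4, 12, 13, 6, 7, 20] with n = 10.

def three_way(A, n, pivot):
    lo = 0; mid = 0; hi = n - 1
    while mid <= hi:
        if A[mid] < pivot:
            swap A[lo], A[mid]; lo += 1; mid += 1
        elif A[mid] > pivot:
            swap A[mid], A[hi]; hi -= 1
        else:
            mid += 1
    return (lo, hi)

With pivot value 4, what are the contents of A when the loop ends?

[4, 16, 17, 8, 12, 13, 6, 7, 20, 19]

pivot = 4; lo=0, mid=0, hi=9
A[mid]=19>4: swap A[0],A[9]; hi=8 → [20, 8, 16, 17, 4, 12, 13, 6, 7, 19]
A[mid]=20>4: swap A[0],A[8]; hi=7 → [7, 8, 16, 17, 4, 12, 13, 6, 20, 19]
A[mid]=7>4: swap A[0],A[7]; hi=6 → [6, 8, 16, 17, 4, 12, 13, 7, 20, 19]
A[mid]=6>4: swap A[0],A[6]; hi=5 → [13, 8, 16, 17, 4, 12, 6, 7, 20, 19]
A[mid]=13>4: swap A[0],A[5]; hi=4 → [12, 8, 16, 17, 4, 13, 6, 7, 20, 19]
A[mid]=12>4: swap A[0],A[4]; hi=3 → [4, 8, 16, 17, 12, 13, 6, 7, 20, 19]
A[mid]=4=4: mid=1
A[mid]=8>4: swap A[1],A[3]; hi=2 → [4, 17, 16, 8, 12, 13, 6, 7, 20, 19]
A[mid]=17>4: swap A[1],A[2]; hi=1 → [4, 16, 17, 8, 12, 13, 6, 7, 20, 19]
A[mid]=16>4: swap A[1],A[1]; hi=0 → [4, 16, 17, 8, 12, 13, 6, 7, 20, 19]
end: lo=0, hi=0; A = [4, 16, 17, 8, 12, 13, 6, 7, 20, 19]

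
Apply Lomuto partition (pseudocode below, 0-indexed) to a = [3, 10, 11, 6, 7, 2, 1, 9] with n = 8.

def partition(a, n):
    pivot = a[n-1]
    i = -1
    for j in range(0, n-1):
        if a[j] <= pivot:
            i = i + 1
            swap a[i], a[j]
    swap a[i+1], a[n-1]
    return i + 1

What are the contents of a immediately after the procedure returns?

pivot = a[7] = 9; i = -1
j=0: a[0]=3 ≤ 9 → i=0, swap a[0],a[0] (no change) → [3, 10, 11, 6, 7, 2, 1, 9]
j=1: a[1]=10 > 9 → no swap
j=2: a[2]=11 > 9 → no swap
j=3: a[3]=6 ≤ 9 → i=1, swap a[1],a[3] → [3, 6, 11, 10, 7, 2, 1, 9]
j=4: a[4]=7 ≤ 9 → i=2, swap a[2],a[4] → [3, 6, 7, 10, 11, 2, 1, 9]
j=5: a[5]=2 ≤ 9 → i=3, swap a[3],a[5] → [3, 6, 7, 2, 11, 10, 1, 9]
j=6: a[6]=1 ≤ 9 → i=4, swap a[4],a[6] → [3, 6, 7, 2, 1, 10, 11, 9]
final swap a[5],a[7] → [3, 6, 7, 2, 1, 9, 11, 10]; return 5

[3, 6, 7, 2, 1, 9, 11, 10]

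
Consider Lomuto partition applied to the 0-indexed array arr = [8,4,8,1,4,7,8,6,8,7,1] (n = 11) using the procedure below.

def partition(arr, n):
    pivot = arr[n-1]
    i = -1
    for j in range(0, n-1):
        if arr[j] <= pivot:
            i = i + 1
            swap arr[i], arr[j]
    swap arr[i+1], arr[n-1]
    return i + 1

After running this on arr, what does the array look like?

[1,1,8,8,4,7,8,6,8,7,4]

pivot = arr[10] = 1; i = -1
j=0: arr[0]=8 > 1 → no swap
j=1: arr[1]=4 > 1 → no swap
j=2: arr[2]=8 > 1 → no swap
j=3: arr[3]=1 ≤ 1 → i=0, swap arr[0],arr[3] → [1,4,8,8,4,7,8,6,8,7,1]
j=4: arr[4]=4 > 1 → no swap
j=5: arr[5]=7 > 1 → no swap
j=6: arr[6]=8 > 1 → no swap
j=7: arr[7]=6 > 1 → no swap
j=8: arr[8]=8 > 1 → no swap
j=9: arr[9]=7 > 1 → no swap
final swap arr[1],arr[10] → [1,1,8,8,4,7,8,6,8,7,4]; return 1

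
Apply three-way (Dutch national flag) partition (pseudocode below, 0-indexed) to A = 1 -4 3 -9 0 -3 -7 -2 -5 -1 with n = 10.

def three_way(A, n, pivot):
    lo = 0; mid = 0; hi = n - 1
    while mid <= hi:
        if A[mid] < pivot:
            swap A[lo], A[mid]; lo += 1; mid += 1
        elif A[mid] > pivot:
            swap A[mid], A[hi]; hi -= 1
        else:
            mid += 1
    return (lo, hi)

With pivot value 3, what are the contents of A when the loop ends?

1 -4 -9 0 -3 -7 -2 -5 -1 3

lo=0 mid=0 hi=9
1<3: swap(0,0), lo=1 mid=1 ⇒ 1 -4 3 -9 0 -3 -7 -2 -5 -1
-4<3: swap(1,1), lo=2 mid=2 ⇒ 1 -4 3 -9 0 -3 -7 -2 -5 -1
3=3: mid=3
-9<3: swap(2,3), lo=3 mid=4 ⇒ 1 -4 -9 3 0 -3 -7 -2 -5 -1
0<3: swap(3,4), lo=4 mid=5 ⇒ 1 -4 -9 0 3 -3 -7 -2 -5 -1
-3<3: swap(4,5), lo=5 mid=6 ⇒ 1 -4 -9 0 -3 3 -7 -2 -5 -1
-7<3: swap(5,6), lo=6 mid=7 ⇒ 1 -4 -9 0 -3 -7 3 -2 -5 -1
-2<3: swap(6,7), lo=7 mid=8 ⇒ 1 -4 -9 0 -3 -7 -2 3 -5 -1
-5<3: swap(7,8), lo=8 mid=9 ⇒ 1 -4 -9 0 -3 -7 -2 -5 3 -1
-1<3: swap(8,9), lo=9 mid=10 ⇒ 1 -4 -9 0 -3 -7 -2 -5 -1 3
done. lo=9 hi=9; A=1 -4 -9 0 -3 -7 -2 -5 -1 3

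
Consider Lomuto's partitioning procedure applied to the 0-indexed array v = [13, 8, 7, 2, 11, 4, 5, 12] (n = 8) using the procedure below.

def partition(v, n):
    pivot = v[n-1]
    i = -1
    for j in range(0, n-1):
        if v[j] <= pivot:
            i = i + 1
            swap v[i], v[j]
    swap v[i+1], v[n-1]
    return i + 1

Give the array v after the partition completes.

[8, 7, 2, 11, 4, 5, 12, 13]

pivot=12, i=-1
j=0: 13>12, skip
j=1: 8≤12, i=0, swap(0,1) ⇒ [8, 13, 7, 2, 11, 4, 5, 12]
j=2: 7≤12, i=1, swap(1,2) ⇒ [8, 7, 13, 2, 11, 4, 5, 12]
j=3: 2≤12, i=2, swap(2,3) ⇒ [8, 7, 2, 13, 11, 4, 5, 12]
j=4: 11≤12, i=3, swap(3,4) ⇒ [8, 7, 2, 11, 13, 4, 5, 12]
j=5: 4≤12, i=4, swap(4,5) ⇒ [8, 7, 2, 11, 4, 13, 5, 12]
j=6: 5≤12, i=5, swap(5,6) ⇒ [8, 7, 2, 11, 4, 5, 13, 12]
swap(6,7) ⇒ [8, 7, 2, 11, 4, 5, 12, 13]; return 6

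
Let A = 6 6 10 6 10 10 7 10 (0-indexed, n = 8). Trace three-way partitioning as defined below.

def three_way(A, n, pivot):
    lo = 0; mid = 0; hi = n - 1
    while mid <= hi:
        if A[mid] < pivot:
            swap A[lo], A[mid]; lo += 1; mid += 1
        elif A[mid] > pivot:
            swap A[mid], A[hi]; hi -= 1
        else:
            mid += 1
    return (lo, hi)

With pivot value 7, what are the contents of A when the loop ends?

lo=0 mid=0 hi=7
6<7: swap(0,0), lo=1 mid=1 ⇒ 6 6 10 6 10 10 7 10
6<7: swap(1,1), lo=2 mid=2 ⇒ 6 6 10 6 10 10 7 10
10>7: swap(2,7), hi=6 ⇒ 6 6 10 6 10 10 7 10
10>7: swap(2,6), hi=5 ⇒ 6 6 7 6 10 10 10 10
7=7: mid=3
6<7: swap(2,3), lo=3 mid=4 ⇒ 6 6 6 7 10 10 10 10
10>7: swap(4,5), hi=4 ⇒ 6 6 6 7 10 10 10 10
10>7: swap(4,4), hi=3 ⇒ 6 6 6 7 10 10 10 10
done. lo=3 hi=3; A=6 6 6 7 10 10 10 10

6 6 6 7 10 10 10 10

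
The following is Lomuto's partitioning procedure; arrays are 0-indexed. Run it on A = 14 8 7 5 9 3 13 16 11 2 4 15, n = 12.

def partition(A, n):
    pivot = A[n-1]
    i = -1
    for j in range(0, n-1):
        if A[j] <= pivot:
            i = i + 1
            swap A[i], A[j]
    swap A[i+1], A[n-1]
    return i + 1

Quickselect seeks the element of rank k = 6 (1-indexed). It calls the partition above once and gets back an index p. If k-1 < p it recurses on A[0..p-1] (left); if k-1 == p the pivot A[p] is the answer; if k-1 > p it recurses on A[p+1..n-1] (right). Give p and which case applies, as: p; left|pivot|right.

pivot = A[11] = 15; i = -1
j=0: A[0]=14 ≤ 15 → i=0, swap A[0],A[0] (no change) → 14 8 7 5 9 3 13 16 11 2 4 15
j=1: A[1]=8 ≤ 15 → i=1, swap A[1],A[1] (no change) → 14 8 7 5 9 3 13 16 11 2 4 15
j=2: A[2]=7 ≤ 15 → i=2, swap A[2],A[2] (no change) → 14 8 7 5 9 3 13 16 11 2 4 15
j=3: A[3]=5 ≤ 15 → i=3, swap A[3],A[3] (no change) → 14 8 7 5 9 3 13 16 11 2 4 15
j=4: A[4]=9 ≤ 15 → i=4, swap A[4],A[4] (no change) → 14 8 7 5 9 3 13 16 11 2 4 15
j=5: A[5]=3 ≤ 15 → i=5, swap A[5],A[5] (no change) → 14 8 7 5 9 3 13 16 11 2 4 15
j=6: A[6]=13 ≤ 15 → i=6, swap A[6],A[6] (no change) → 14 8 7 5 9 3 13 16 11 2 4 15
j=7: A[7]=16 > 15 → no swap
j=8: A[8]=11 ≤ 15 → i=7, swap A[7],A[8] → 14 8 7 5 9 3 13 11 16 2 4 15
j=9: A[9]=2 ≤ 15 → i=8, swap A[8],A[9] → 14 8 7 5 9 3 13 11 2 16 4 15
j=10: A[10]=4 ≤ 15 → i=9, swap A[9],A[10] → 14 8 7 5 9 3 13 11 2 4 16 15
final swap A[10],A[11] → 14 8 7 5 9 3 13 11 2 4 15 16; return 10
p = 10; k-1 = 5 < 10 ⇒ left

10; left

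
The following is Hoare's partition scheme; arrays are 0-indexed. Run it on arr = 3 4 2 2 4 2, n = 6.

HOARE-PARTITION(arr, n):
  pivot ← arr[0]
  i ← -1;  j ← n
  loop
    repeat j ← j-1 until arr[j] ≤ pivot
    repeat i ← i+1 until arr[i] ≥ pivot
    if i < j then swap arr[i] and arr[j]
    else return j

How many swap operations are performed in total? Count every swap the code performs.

pivot=3
j stops at 5 (2), i stops at 0 (3); swap ⇒ 2 4 2 2 4 3
j stops at 3 (2), i stops at 1 (4); swap ⇒ 2 2 2 4 4 3
j stops at 2, i stops at 3; i≥j ⇒ return 2. arr=2 2 2 4 4 3

2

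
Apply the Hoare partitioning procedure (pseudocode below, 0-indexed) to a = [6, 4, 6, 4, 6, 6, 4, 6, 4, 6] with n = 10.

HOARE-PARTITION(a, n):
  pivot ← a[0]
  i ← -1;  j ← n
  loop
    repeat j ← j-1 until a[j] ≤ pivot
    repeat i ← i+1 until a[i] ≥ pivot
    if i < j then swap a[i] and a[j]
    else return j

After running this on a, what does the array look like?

pivot = a[0] = 6; i = -1, j = 10
j→9 (a[9]=6≤6), i→0 (a[0]=6≥6); i<j, swap → [6, 4, 6, 4, 6, 6, 4, 6, 4, 6]
j→8 (a[8]=4≤6), i→2 (a[2]=6≥6); i<j, swap → [6, 4, 4, 4, 6, 6, 4, 6, 6, 6]
j→7 (a[7]=6≤6), i→4 (a[4]=6≥6); i<j, swap → [6, 4, 4, 4, 6, 6, 4, 6, 6, 6]
j→6 (a[6]=4≤6), i→5 (a[5]=6≥6); i<j, swap → [6, 4, 4, 4, 6, 4, 6, 6, 6, 6]
j→5, i→6; i≥j, return j=5. a = [6, 4, 4, 4, 6, 4, 6, 6, 6, 6]

[6, 4, 4, 4, 6, 4, 6, 6, 6, 6]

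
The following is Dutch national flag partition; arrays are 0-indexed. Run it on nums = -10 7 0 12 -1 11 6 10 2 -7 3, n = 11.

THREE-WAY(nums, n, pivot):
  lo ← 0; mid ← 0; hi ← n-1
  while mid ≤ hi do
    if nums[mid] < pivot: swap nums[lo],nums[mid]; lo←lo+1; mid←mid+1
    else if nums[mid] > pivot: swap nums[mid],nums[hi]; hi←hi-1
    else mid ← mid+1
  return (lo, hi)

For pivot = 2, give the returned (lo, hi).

lo=0 mid=0 hi=10
-10<2: swap(0,0), lo=1 mid=1 ⇒ -10 7 0 12 -1 11 6 10 2 -7 3
7>2: swap(1,10), hi=9 ⇒ -10 3 0 12 -1 11 6 10 2 -7 7
3>2: swap(1,9), hi=8 ⇒ -10 -7 0 12 -1 11 6 10 2 3 7
-7<2: swap(1,1), lo=2 mid=2 ⇒ -10 -7 0 12 -1 11 6 10 2 3 7
0<2: swap(2,2), lo=3 mid=3 ⇒ -10 -7 0 12 -1 11 6 10 2 3 7
12>2: swap(3,8), hi=7 ⇒ -10 -7 0 2 -1 11 6 10 12 3 7
2=2: mid=4
-1<2: swap(3,4), lo=4 mid=5 ⇒ -10 -7 0 -1 2 11 6 10 12 3 7
11>2: swap(5,7), hi=6 ⇒ -10 -7 0 -1 2 10 6 11 12 3 7
10>2: swap(5,6), hi=5 ⇒ -10 -7 0 -1 2 6 10 11 12 3 7
6>2: swap(5,5), hi=4 ⇒ -10 -7 0 -1 2 6 10 11 12 3 7
done. lo=4 hi=4; nums=-10 -7 0 -1 2 6 10 11 12 3 7

(4, 4)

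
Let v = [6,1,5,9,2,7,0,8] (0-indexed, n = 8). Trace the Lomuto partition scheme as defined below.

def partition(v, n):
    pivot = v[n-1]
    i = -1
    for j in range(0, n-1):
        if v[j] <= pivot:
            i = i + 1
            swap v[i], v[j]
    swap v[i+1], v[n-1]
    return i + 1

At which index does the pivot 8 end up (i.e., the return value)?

6

pivot=8, i=-1
j=0: 6≤8, i=0, swap(0,0) ⇒ [6,1,5,9,2,7,0,8]
j=1: 1≤8, i=1, swap(1,1) ⇒ [6,1,5,9,2,7,0,8]
j=2: 5≤8, i=2, swap(2,2) ⇒ [6,1,5,9,2,7,0,8]
j=3: 9>8, skip
j=4: 2≤8, i=3, swap(3,4) ⇒ [6,1,5,2,9,7,0,8]
j=5: 7≤8, i=4, swap(4,5) ⇒ [6,1,5,2,7,9,0,8]
j=6: 0≤8, i=5, swap(5,6) ⇒ [6,1,5,2,7,0,9,8]
swap(6,7) ⇒ [6,1,5,2,7,0,8,9]; return 6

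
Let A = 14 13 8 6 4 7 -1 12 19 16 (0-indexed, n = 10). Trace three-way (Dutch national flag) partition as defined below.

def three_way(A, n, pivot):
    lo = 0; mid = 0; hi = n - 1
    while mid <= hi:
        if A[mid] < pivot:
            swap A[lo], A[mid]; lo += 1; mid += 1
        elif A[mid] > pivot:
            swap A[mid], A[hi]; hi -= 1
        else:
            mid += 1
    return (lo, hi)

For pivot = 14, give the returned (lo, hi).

(7, 7)

pivot = 14; lo=0, mid=0, hi=9
A[mid]=14=14: mid=1
A[mid]=13<14: swap A[0],A[1]; lo=1,mid=2 → 13 14 8 6 4 7 -1 12 19 16
A[mid]=8<14: swap A[1],A[2]; lo=2,mid=3 → 13 8 14 6 4 7 -1 12 19 16
A[mid]=6<14: swap A[2],A[3]; lo=3,mid=4 → 13 8 6 14 4 7 -1 12 19 16
A[mid]=4<14: swap A[3],A[4]; lo=4,mid=5 → 13 8 6 4 14 7 -1 12 19 16
A[mid]=7<14: swap A[4],A[5]; lo=5,mid=6 → 13 8 6 4 7 14 -1 12 19 16
A[mid]=-1<14: swap A[5],A[6]; lo=6,mid=7 → 13 8 6 4 7 -1 14 12 19 16
A[mid]=12<14: swap A[6],A[7]; lo=7,mid=8 → 13 8 6 4 7 -1 12 14 19 16
A[mid]=19>14: swap A[8],A[9]; hi=8 → 13 8 6 4 7 -1 12 14 16 19
A[mid]=16>14: swap A[8],A[8]; hi=7 → 13 8 6 4 7 -1 12 14 16 19
end: lo=7, hi=7; A = 13 8 6 4 7 -1 12 14 16 19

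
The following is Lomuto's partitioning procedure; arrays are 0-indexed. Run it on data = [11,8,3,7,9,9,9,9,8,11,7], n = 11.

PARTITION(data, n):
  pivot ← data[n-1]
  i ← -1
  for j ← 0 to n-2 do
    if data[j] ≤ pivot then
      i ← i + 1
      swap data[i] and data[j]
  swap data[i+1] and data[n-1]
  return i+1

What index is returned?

2

pivot=7, i=-1
j=0: 11>7, skip
j=1: 8>7, skip
j=2: 3≤7, i=0, swap(0,2) ⇒ [3,8,11,7,9,9,9,9,8,11,7]
j=3: 7≤7, i=1, swap(1,3) ⇒ [3,7,11,8,9,9,9,9,8,11,7]
j=4: 9>7, skip
j=5: 9>7, skip
j=6: 9>7, skip
j=7: 9>7, skip
j=8: 8>7, skip
j=9: 11>7, skip
swap(2,10) ⇒ [3,7,7,8,9,9,9,9,8,11,11]; return 2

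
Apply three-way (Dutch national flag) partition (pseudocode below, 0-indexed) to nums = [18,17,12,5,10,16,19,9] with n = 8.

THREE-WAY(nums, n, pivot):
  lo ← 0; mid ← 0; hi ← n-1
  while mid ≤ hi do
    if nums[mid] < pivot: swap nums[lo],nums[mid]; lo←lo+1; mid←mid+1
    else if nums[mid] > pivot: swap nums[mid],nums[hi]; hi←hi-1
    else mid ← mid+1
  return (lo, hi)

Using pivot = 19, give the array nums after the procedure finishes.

[18,17,12,5,10,16,9,19]

lo=0 mid=0 hi=7
18<19: swap(0,0), lo=1 mid=1 ⇒ [18,17,12,5,10,16,19,9]
17<19: swap(1,1), lo=2 mid=2 ⇒ [18,17,12,5,10,16,19,9]
12<19: swap(2,2), lo=3 mid=3 ⇒ [18,17,12,5,10,16,19,9]
5<19: swap(3,3), lo=4 mid=4 ⇒ [18,17,12,5,10,16,19,9]
10<19: swap(4,4), lo=5 mid=5 ⇒ [18,17,12,5,10,16,19,9]
16<19: swap(5,5), lo=6 mid=6 ⇒ [18,17,12,5,10,16,19,9]
19=19: mid=7
9<19: swap(6,7), lo=7 mid=8 ⇒ [18,17,12,5,10,16,9,19]
done. lo=7 hi=7; nums=[18,17,12,5,10,16,9,19]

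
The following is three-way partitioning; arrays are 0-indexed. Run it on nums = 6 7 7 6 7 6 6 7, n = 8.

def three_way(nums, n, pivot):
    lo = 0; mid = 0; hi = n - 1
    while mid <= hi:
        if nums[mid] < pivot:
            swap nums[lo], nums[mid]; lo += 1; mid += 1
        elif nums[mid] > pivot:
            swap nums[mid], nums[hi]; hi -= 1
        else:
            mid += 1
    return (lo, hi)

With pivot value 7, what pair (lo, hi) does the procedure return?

(4, 7)

lo=0 mid=0 hi=7
6<7: swap(0,0), lo=1 mid=1 ⇒ 6 7 7 6 7 6 6 7
7=7: mid=2
7=7: mid=3
6<7: swap(1,3), lo=2 mid=4 ⇒ 6 6 7 7 7 6 6 7
7=7: mid=5
6<7: swap(2,5), lo=3 mid=6 ⇒ 6 6 6 7 7 7 6 7
6<7: swap(3,6), lo=4 mid=7 ⇒ 6 6 6 6 7 7 7 7
7=7: mid=8
done. lo=4 hi=7; nums=6 6 6 6 7 7 7 7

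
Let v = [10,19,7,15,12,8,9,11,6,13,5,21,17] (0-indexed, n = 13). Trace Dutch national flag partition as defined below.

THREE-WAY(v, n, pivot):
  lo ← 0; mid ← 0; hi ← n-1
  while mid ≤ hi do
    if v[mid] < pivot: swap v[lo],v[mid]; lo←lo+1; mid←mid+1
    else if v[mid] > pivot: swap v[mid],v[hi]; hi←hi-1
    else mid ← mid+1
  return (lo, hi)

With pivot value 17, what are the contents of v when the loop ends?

[10,7,15,12,8,9,11,6,13,5,17,21,19]

pivot = 17; lo=0, mid=0, hi=12
v[mid]=10<17: swap v[0],v[0]; lo=1,mid=1 → [10,19,7,15,12,8,9,11,6,13,5,21,17]
v[mid]=19>17: swap v[1],v[12]; hi=11 → [10,17,7,15,12,8,9,11,6,13,5,21,19]
v[mid]=17=17: mid=2
v[mid]=7<17: swap v[1],v[2]; lo=2,mid=3 → [10,7,17,15,12,8,9,11,6,13,5,21,19]
v[mid]=15<17: swap v[2],v[3]; lo=3,mid=4 → [10,7,15,17,12,8,9,11,6,13,5,21,19]
v[mid]=12<17: swap v[3],v[4]; lo=4,mid=5 → [10,7,15,12,17,8,9,11,6,13,5,21,19]
v[mid]=8<17: swap v[4],v[5]; lo=5,mid=6 → [10,7,15,12,8,17,9,11,6,13,5,21,19]
v[mid]=9<17: swap v[5],v[6]; lo=6,mid=7 → [10,7,15,12,8,9,17,11,6,13,5,21,19]
v[mid]=11<17: swap v[6],v[7]; lo=7,mid=8 → [10,7,15,12,8,9,11,17,6,13,5,21,19]
v[mid]=6<17: swap v[7],v[8]; lo=8,mid=9 → [10,7,15,12,8,9,11,6,17,13,5,21,19]
v[mid]=13<17: swap v[8],v[9]; lo=9,mid=10 → [10,7,15,12,8,9,11,6,13,17,5,21,19]
v[mid]=5<17: swap v[9],v[10]; lo=10,mid=11 → [10,7,15,12,8,9,11,6,13,5,17,21,19]
v[mid]=21>17: swap v[11],v[11]; hi=10 → [10,7,15,12,8,9,11,6,13,5,17,21,19]
end: lo=10, hi=10; v = [10,7,15,12,8,9,11,6,13,5,17,21,19]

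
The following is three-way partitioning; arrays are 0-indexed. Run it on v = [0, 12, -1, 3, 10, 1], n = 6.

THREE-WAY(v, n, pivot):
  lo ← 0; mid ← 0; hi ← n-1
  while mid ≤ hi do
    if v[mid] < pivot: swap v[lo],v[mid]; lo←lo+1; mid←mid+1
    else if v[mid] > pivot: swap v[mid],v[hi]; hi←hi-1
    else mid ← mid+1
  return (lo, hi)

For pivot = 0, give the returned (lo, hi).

(1, 1)

pivot = 0; lo=0, mid=0, hi=5
v[mid]=0=0: mid=1
v[mid]=12>0: swap v[1],v[5]; hi=4 → [0, 1, -1, 3, 10, 12]
v[mid]=1>0: swap v[1],v[4]; hi=3 → [0, 10, -1, 3, 1, 12]
v[mid]=10>0: swap v[1],v[3]; hi=2 → [0, 3, -1, 10, 1, 12]
v[mid]=3>0: swap v[1],v[2]; hi=1 → [0, -1, 3, 10, 1, 12]
v[mid]=-1<0: swap v[0],v[1]; lo=1,mid=2 → [-1, 0, 3, 10, 1, 12]
end: lo=1, hi=1; v = [-1, 0, 3, 10, 1, 12]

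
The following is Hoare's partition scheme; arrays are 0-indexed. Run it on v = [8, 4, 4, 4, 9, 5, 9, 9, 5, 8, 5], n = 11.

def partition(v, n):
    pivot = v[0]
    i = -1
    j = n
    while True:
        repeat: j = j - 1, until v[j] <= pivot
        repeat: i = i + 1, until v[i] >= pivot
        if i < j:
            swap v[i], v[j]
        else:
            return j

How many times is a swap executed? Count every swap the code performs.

pivot=8
j stops at 10 (5), i stops at 0 (8); swap ⇒ [5, 4, 4, 4, 9, 5, 9, 9, 5, 8, 8]
j stops at 9 (8), i stops at 4 (9); swap ⇒ [5, 4, 4, 4, 8, 5, 9, 9, 5, 9, 8]
j stops at 8 (5), i stops at 6 (9); swap ⇒ [5, 4, 4, 4, 8, 5, 5, 9, 9, 9, 8]
j stops at 6, i stops at 7; i≥j ⇒ return 6. v=[5, 4, 4, 4, 8, 5, 5, 9, 9, 9, 8]

3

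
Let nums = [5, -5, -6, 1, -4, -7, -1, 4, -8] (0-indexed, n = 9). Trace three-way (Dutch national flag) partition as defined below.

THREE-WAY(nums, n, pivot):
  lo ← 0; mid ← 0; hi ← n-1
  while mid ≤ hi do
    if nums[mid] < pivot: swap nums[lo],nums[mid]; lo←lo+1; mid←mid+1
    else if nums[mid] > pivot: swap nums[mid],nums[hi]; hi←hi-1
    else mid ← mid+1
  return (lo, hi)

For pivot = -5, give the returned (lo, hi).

(3, 3)

lo=0 mid=0 hi=8
5>-5: swap(0,8), hi=7 ⇒ [-8, -5, -6, 1, -4, -7, -1, 4, 5]
-8<-5: swap(0,0), lo=1 mid=1 ⇒ [-8, -5, -6, 1, -4, -7, -1, 4, 5]
-5=-5: mid=2
-6<-5: swap(1,2), lo=2 mid=3 ⇒ [-8, -6, -5, 1, -4, -7, -1, 4, 5]
1>-5: swap(3,7), hi=6 ⇒ [-8, -6, -5, 4, -4, -7, -1, 1, 5]
4>-5: swap(3,6), hi=5 ⇒ [-8, -6, -5, -1, -4, -7, 4, 1, 5]
-1>-5: swap(3,5), hi=4 ⇒ [-8, -6, -5, -7, -4, -1, 4, 1, 5]
-7<-5: swap(2,3), lo=3 mid=4 ⇒ [-8, -6, -7, -5, -4, -1, 4, 1, 5]
-4>-5: swap(4,4), hi=3 ⇒ [-8, -6, -7, -5, -4, -1, 4, 1, 5]
done. lo=3 hi=3; nums=[-8, -6, -7, -5, -4, -1, 4, 1, 5]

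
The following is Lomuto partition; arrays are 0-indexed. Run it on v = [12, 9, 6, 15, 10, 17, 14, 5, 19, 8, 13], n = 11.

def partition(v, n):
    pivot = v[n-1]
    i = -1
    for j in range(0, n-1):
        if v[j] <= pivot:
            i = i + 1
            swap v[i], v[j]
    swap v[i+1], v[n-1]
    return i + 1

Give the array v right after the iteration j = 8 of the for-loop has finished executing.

[12, 9, 6, 10, 5, 17, 14, 15, 19, 8, 13]

pivot=13, i=-1
j=0: 12≤13, i=0, swap(0,0) ⇒ [12, 9, 6, 15, 10, 17, 14, 5, 19, 8, 13]
j=1: 9≤13, i=1, swap(1,1) ⇒ [12, 9, 6, 15, 10, 17, 14, 5, 19, 8, 13]
j=2: 6≤13, i=2, swap(2,2) ⇒ [12, 9, 6, 15, 10, 17, 14, 5, 19, 8, 13]
j=3: 15>13, skip
j=4: 10≤13, i=3, swap(3,4) ⇒ [12, 9, 6, 10, 15, 17, 14, 5, 19, 8, 13]
j=5: 17>13, skip
j=6: 14>13, skip
j=7: 5≤13, i=4, swap(4,7) ⇒ [12, 9, 6, 10, 5, 17, 14, 15, 19, 8, 13]
j=8: 19>13, skip
(after j=8) v = [12, 9, 6, 10, 5, 17, 14, 15, 19, 8, 13]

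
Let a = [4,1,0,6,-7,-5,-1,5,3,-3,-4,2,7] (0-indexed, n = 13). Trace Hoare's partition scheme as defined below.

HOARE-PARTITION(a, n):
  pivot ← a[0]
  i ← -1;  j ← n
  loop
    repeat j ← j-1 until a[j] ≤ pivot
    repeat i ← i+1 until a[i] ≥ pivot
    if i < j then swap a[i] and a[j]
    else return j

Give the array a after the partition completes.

pivot = a[0] = 4; i = -1, j = 13
j→11 (a[11]=2≤4), i→0 (a[0]=4≥4); i<j, swap → [2,1,0,6,-7,-5,-1,5,3,-3,-4,4,7]
j→10 (a[10]=-4≤4), i→3 (a[3]=6≥4); i<j, swap → [2,1,0,-4,-7,-5,-1,5,3,-3,6,4,7]
j→9 (a[9]=-3≤4), i→7 (a[7]=5≥4); i<j, swap → [2,1,0,-4,-7,-5,-1,-3,3,5,6,4,7]
j→8, i→9; i≥j, return j=8. a = [2,1,0,-4,-7,-5,-1,-3,3,5,6,4,7]

[2,1,0,-4,-7,-5,-1,-3,3,5,6,4,7]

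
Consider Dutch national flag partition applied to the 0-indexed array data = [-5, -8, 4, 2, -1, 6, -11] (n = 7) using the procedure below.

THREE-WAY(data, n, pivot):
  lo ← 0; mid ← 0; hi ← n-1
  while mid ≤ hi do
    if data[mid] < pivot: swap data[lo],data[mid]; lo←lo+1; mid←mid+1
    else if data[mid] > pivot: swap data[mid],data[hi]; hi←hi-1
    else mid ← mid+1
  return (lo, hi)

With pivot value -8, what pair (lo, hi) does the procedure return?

pivot = -8; lo=0, mid=0, hi=6
data[mid]=-5>-8: swap data[0],data[6]; hi=5 → [-11, -8, 4, 2, -1, 6, -5]
data[mid]=-11<-8: swap data[0],data[0]; lo=1,mid=1 → [-11, -8, 4, 2, -1, 6, -5]
data[mid]=-8=-8: mid=2
data[mid]=4>-8: swap data[2],data[5]; hi=4 → [-11, -8, 6, 2, -1, 4, -5]
data[mid]=6>-8: swap data[2],data[4]; hi=3 → [-11, -8, -1, 2, 6, 4, -5]
data[mid]=-1>-8: swap data[2],data[3]; hi=2 → [-11, -8, 2, -1, 6, 4, -5]
data[mid]=2>-8: swap data[2],data[2]; hi=1 → [-11, -8, 2, -1, 6, 4, -5]
end: lo=1, hi=1; data = [-11, -8, 2, -1, 6, 4, -5]

(1, 1)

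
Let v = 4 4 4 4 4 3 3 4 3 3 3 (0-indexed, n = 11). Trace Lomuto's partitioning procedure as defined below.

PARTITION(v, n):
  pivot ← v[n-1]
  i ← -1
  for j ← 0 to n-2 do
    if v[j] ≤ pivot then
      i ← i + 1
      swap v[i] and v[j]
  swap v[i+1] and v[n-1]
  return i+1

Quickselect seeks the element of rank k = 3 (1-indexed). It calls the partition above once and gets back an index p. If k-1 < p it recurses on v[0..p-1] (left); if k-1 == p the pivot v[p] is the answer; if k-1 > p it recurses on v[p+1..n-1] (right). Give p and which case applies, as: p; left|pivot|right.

4; left

pivot=3, i=-1
j=0: 4>3, skip
j=1: 4>3, skip
j=2: 4>3, skip
j=3: 4>3, skip
j=4: 4>3, skip
j=5: 3≤3, i=0, swap(0,5) ⇒ 3 4 4 4 4 4 3 4 3 3 3
j=6: 3≤3, i=1, swap(1,6) ⇒ 3 3 4 4 4 4 4 4 3 3 3
j=7: 4>3, skip
j=8: 3≤3, i=2, swap(2,8) ⇒ 3 3 3 4 4 4 4 4 4 3 3
j=9: 3≤3, i=3, swap(3,9) ⇒ 3 3 3 3 4 4 4 4 4 4 3
swap(4,10) ⇒ 3 3 3 3 3 4 4 4 4 4 4; return 4
p = 4; k-1 = 2 < 4 ⇒ left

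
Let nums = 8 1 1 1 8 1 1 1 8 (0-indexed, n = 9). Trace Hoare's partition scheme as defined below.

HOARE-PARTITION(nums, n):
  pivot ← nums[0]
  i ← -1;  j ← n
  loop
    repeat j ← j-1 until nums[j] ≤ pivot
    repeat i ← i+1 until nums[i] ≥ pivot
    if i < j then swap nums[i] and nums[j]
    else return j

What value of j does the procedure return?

6

pivot=8
j stops at 8 (8), i stops at 0 (8); swap ⇒ 8 1 1 1 8 1 1 1 8
j stops at 7 (1), i stops at 4 (8); swap ⇒ 8 1 1 1 1 1 1 8 8
j stops at 6, i stops at 7; i≥j ⇒ return 6. nums=8 1 1 1 1 1 1 8 8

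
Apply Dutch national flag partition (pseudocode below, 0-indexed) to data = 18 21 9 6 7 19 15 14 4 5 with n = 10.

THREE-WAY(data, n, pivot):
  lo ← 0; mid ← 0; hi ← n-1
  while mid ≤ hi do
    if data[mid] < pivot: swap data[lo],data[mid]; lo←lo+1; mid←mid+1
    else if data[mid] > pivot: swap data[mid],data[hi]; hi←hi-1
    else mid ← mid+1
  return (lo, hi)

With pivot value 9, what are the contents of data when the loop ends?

5 4 6 7 9 15 14 19 21 18

pivot = 9; lo=0, mid=0, hi=9
data[mid]=18>9: swap data[0],data[9]; hi=8 → 5 21 9 6 7 19 15 14 4 18
data[mid]=5<9: swap data[0],data[0]; lo=1,mid=1 → 5 21 9 6 7 19 15 14 4 18
data[mid]=21>9: swap data[1],data[8]; hi=7 → 5 4 9 6 7 19 15 14 21 18
data[mid]=4<9: swap data[1],data[1]; lo=2,mid=2 → 5 4 9 6 7 19 15 14 21 18
data[mid]=9=9: mid=3
data[mid]=6<9: swap data[2],data[3]; lo=3,mid=4 → 5 4 6 9 7 19 15 14 21 18
data[mid]=7<9: swap data[3],data[4]; lo=4,mid=5 → 5 4 6 7 9 19 15 14 21 18
data[mid]=19>9: swap data[5],data[7]; hi=6 → 5 4 6 7 9 14 15 19 21 18
data[mid]=14>9: swap data[5],data[6]; hi=5 → 5 4 6 7 9 15 14 19 21 18
data[mid]=15>9: swap data[5],data[5]; hi=4 → 5 4 6 7 9 15 14 19 21 18
end: lo=4, hi=4; data = 5 4 6 7 9 15 14 19 21 18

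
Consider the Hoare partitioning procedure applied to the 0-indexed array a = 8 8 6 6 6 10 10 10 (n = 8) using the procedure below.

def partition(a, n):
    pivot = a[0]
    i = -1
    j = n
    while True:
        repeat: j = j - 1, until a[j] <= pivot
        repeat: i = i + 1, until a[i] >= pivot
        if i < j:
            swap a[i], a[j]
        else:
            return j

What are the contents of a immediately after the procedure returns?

pivot = a[0] = 8; i = -1, j = 8
j→4 (a[4]=6≤8), i→0 (a[0]=8≥8); i<j, swap → 6 8 6 6 8 10 10 10
j→3 (a[3]=6≤8), i→1 (a[1]=8≥8); i<j, swap → 6 6 6 8 8 10 10 10
j→2, i→3; i≥j, return j=2. a = 6 6 6 8 8 10 10 10

6 6 6 8 8 10 10 10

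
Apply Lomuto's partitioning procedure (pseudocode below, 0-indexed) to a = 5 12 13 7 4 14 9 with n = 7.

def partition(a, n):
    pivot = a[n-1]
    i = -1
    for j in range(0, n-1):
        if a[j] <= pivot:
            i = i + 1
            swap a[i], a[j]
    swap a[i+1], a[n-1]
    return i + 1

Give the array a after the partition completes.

pivot = a[6] = 9; i = -1
j=0: a[0]=5 ≤ 9 → i=0, swap a[0],a[0] (no change) → 5 12 13 7 4 14 9
j=1: a[1]=12 > 9 → no swap
j=2: a[2]=13 > 9 → no swap
j=3: a[3]=7 ≤ 9 → i=1, swap a[1],a[3] → 5 7 13 12 4 14 9
j=4: a[4]=4 ≤ 9 → i=2, swap a[2],a[4] → 5 7 4 12 13 14 9
j=5: a[5]=14 > 9 → no swap
final swap a[3],a[6] → 5 7 4 9 13 14 12; return 3

5 7 4 9 13 14 12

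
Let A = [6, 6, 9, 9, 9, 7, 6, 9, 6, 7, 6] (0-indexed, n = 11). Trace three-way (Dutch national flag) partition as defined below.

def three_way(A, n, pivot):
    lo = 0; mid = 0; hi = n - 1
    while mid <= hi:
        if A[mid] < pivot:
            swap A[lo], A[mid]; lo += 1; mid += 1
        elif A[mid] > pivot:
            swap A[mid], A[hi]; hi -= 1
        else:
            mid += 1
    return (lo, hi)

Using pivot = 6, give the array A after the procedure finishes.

pivot = 6; lo=0, mid=0, hi=10
A[mid]=6=6: mid=1
A[mid]=6=6: mid=2
A[mid]=9>6: swap A[2],A[10]; hi=9 → [6, 6, 6, 9, 9, 7, 6, 9, 6, 7, 9]
A[mid]=6=6: mid=3
A[mid]=9>6: swap A[3],A[9]; hi=8 → [6, 6, 6, 7, 9, 7, 6, 9, 6, 9, 9]
A[mid]=7>6: swap A[3],A[8]; hi=7 → [6, 6, 6, 6, 9, 7, 6, 9, 7, 9, 9]
A[mid]=6=6: mid=4
A[mid]=9>6: swap A[4],A[7]; hi=6 → [6, 6, 6, 6, 9, 7, 6, 9, 7, 9, 9]
A[mid]=9>6: swap A[4],A[6]; hi=5 → [6, 6, 6, 6, 6, 7, 9, 9, 7, 9, 9]
A[mid]=6=6: mid=5
A[mid]=7>6: swap A[5],A[5]; hi=4 → [6, 6, 6, 6, 6, 7, 9, 9, 7, 9, 9]
end: lo=0, hi=4; A = [6, 6, 6, 6, 6, 7, 9, 9, 7, 9, 9]

[6, 6, 6, 6, 6, 7, 9, 9, 7, 9, 9]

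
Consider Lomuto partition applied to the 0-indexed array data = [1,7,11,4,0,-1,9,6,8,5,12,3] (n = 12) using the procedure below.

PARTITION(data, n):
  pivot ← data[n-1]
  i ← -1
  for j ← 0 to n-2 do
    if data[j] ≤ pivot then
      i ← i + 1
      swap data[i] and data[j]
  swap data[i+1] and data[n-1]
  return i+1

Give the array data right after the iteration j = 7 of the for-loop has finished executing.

[1,0,-1,4,7,11,9,6,8,5,12,3]

pivot=3, i=-1
j=0: 1≤3, i=0, swap(0,0) ⇒ [1,7,11,4,0,-1,9,6,8,5,12,3]
j=1: 7>3, skip
j=2: 11>3, skip
j=3: 4>3, skip
j=4: 0≤3, i=1, swap(1,4) ⇒ [1,0,11,4,7,-1,9,6,8,5,12,3]
j=5: -1≤3, i=2, swap(2,5) ⇒ [1,0,-1,4,7,11,9,6,8,5,12,3]
j=6: 9>3, skip
j=7: 6>3, skip
(after j=7) data = [1,0,-1,4,7,11,9,6,8,5,12,3]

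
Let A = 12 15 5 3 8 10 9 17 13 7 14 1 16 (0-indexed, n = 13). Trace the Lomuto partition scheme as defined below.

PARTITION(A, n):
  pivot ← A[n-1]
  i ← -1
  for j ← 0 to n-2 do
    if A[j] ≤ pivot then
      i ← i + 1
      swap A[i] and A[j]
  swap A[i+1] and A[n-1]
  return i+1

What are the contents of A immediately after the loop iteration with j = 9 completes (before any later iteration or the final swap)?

pivot = A[12] = 16; i = -1
j=0: A[0]=12 ≤ 16 → i=0, swap A[0],A[0] (no change) → 12 15 5 3 8 10 9 17 13 7 14 1 16
j=1: A[1]=15 ≤ 16 → i=1, swap A[1],A[1] (no change) → 12 15 5 3 8 10 9 17 13 7 14 1 16
j=2: A[2]=5 ≤ 16 → i=2, swap A[2],A[2] (no change) → 12 15 5 3 8 10 9 17 13 7 14 1 16
j=3: A[3]=3 ≤ 16 → i=3, swap A[3],A[3] (no change) → 12 15 5 3 8 10 9 17 13 7 14 1 16
j=4: A[4]=8 ≤ 16 → i=4, swap A[4],A[4] (no change) → 12 15 5 3 8 10 9 17 13 7 14 1 16
j=5: A[5]=10 ≤ 16 → i=5, swap A[5],A[5] (no change) → 12 15 5 3 8 10 9 17 13 7 14 1 16
j=6: A[6]=9 ≤ 16 → i=6, swap A[6],A[6] (no change) → 12 15 5 3 8 10 9 17 13 7 14 1 16
j=7: A[7]=17 > 16 → no swap
j=8: A[8]=13 ≤ 16 → i=7, swap A[7],A[8] → 12 15 5 3 8 10 9 13 17 7 14 1 16
j=9: A[9]=7 ≤ 16 → i=8, swap A[8],A[9] → 12 15 5 3 8 10 9 13 7 17 14 1 16
(after j=9) A = 12 15 5 3 8 10 9 13 7 17 14 1 16

12 15 5 3 8 10 9 13 7 17 14 1 16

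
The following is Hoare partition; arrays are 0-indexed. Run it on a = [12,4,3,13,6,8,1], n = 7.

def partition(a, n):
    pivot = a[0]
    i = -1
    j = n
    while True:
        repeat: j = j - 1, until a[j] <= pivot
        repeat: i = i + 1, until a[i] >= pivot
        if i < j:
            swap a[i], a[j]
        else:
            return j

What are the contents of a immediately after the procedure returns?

pivot = a[0] = 12; i = -1, j = 7
j→6 (a[6]=1≤12), i→0 (a[0]=12≥12); i<j, swap → [1,4,3,13,6,8,12]
j→5 (a[5]=8≤12), i→3 (a[3]=13≥12); i<j, swap → [1,4,3,8,6,13,12]
j→4, i→5; i≥j, return j=4. a = [1,4,3,8,6,13,12]

[1,4,3,8,6,13,12]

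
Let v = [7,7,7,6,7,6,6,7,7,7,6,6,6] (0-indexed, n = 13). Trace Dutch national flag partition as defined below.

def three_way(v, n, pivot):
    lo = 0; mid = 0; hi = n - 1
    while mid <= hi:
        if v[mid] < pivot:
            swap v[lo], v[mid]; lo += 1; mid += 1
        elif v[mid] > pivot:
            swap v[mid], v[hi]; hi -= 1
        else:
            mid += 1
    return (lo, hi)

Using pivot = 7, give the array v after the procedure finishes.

lo=0 mid=0 hi=12
7=7: mid=1
7=7: mid=2
7=7: mid=3
6<7: swap(0,3), lo=1 mid=4 ⇒ [6,7,7,7,7,6,6,7,7,7,6,6,6]
7=7: mid=5
6<7: swap(1,5), lo=2 mid=6 ⇒ [6,6,7,7,7,7,6,7,7,7,6,6,6]
6<7: swap(2,6), lo=3 mid=7 ⇒ [6,6,6,7,7,7,7,7,7,7,6,6,6]
7=7: mid=8
7=7: mid=9
7=7: mid=10
6<7: swap(3,10), lo=4 mid=11 ⇒ [6,6,6,6,7,7,7,7,7,7,7,6,6]
6<7: swap(4,11), lo=5 mid=12 ⇒ [6,6,6,6,6,7,7,7,7,7,7,7,6]
6<7: swap(5,12), lo=6 mid=13 ⇒ [6,6,6,6,6,6,7,7,7,7,7,7,7]
done. lo=6 hi=12; v=[6,6,6,6,6,6,7,7,7,7,7,7,7]

[6,6,6,6,6,6,7,7,7,7,7,7,7]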